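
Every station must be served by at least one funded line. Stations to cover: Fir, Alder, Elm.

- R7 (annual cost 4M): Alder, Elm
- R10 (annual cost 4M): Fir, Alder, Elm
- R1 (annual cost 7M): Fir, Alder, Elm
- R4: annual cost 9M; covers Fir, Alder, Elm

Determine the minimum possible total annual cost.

This is an integer covering problem.
R10 alone covers Fir, Alder, Elm — every station.
Total annual cost: 4.
No cover costs less than 4.

4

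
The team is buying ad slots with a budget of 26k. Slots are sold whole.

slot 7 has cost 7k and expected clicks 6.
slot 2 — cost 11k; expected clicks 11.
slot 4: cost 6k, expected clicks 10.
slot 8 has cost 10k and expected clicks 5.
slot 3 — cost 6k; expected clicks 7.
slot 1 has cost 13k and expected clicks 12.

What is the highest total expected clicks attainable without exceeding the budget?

Allowing fractional choices, the relaxed optimum would be about 30.8, but ad slots are indivisible.
slot 2 + slot 4 + slot 3: cost 11 + 6 + 6 = 23 ≤ 26, expected clicks 11 + 10 + 7 = 28.
slot 4 + slot 3 + slot 1: cost 6 + 6 + 13 = 25 ≤ 26, expected clicks 10 + 7 + 12 = 29.
Best is slot 4, slot 3, and slot 1 with total expected clicks 29.

29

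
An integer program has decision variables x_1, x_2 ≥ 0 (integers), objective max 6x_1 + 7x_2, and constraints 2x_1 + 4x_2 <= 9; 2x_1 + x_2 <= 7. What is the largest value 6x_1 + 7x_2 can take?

Relaxing integrality, the LP optimum is 23.67 at (x_1,x_2) = (3.17, 0.667), which is not an integer point.
(x_1,x_2)=(2,1): 2·2+4·1=8≤9, 2·2+1·1=5≤7, objective 19.
(x_1,x_2)=(3,0): 2·3+4·0=6≤9, 2·3+1·0=6≤7, objective 18.
(x_1,x_2)=(1,1): 2·1+4·1=6≤9, 2·1+1·1=3≤7, objective 13.
(x_1,x_2)=(2,0): 2·2+4·0=4≤9, 2·2+1·0=4≤7, objective 12.
Maximum is 19 at (x_1,x_2)=(2,1).

19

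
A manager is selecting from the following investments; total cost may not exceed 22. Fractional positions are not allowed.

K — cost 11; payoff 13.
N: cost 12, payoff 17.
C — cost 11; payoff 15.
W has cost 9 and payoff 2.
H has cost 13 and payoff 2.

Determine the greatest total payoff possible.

This is a 0-1 knapsack instance.
Allowing fractional choices, the relaxed optimum would be about 30.6, but investments are indivisible.
N + W: cost 12 + 9 = 21 ≤ 22, payoff 17 + 2 = 19.
K + C: cost 11 + 11 = 22 ≤ 22, payoff 13 + 15 = 28.
Best is K and C with total payoff 28.

28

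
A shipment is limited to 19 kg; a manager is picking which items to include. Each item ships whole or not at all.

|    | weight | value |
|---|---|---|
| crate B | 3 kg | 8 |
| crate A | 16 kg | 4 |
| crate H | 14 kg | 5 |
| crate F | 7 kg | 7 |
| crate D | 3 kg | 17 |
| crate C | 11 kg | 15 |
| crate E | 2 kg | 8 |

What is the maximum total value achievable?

48

This is a 0-1 knapsack instance.
Take crate B, crate D, crate C, and crate E: weight 3 + 3 + 11 + 2 = 19 ≤ 19, value 8 + 17 + 15 + 8 = 48.
No other feasible combination does better.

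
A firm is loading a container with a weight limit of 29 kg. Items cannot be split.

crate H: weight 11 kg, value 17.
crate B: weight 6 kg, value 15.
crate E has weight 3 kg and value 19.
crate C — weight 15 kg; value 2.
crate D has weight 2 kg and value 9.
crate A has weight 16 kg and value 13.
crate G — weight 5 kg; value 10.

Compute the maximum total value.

70

This is a 0-1 knapsack instance.
crate H + crate B + crate E + crate G: weight 11 + 6 + 3 + 5 = 25 ≤ 29, value 17 + 15 + 19 + 10 = 61.
crate H + crate B + crate E + crate D: weight 11 + 6 + 3 + 2 = 22 ≤ 29, value 17 + 15 + 19 + 9 = 60.
crate H + crate B + crate E + crate D + crate G: weight 11 + 6 + 3 + 2 + 5 = 27 ≤ 29, value 17 + 15 + 19 + 9 + 10 = 70.
Best is crate H, crate B, crate E, crate D, and crate G with total value 70.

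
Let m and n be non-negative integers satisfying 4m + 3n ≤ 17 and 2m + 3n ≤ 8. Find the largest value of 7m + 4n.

(m,n)=(4,0) is feasible, giving 28.
(m,n)=(3,0) is feasible, giving 21.
The best lattice point is (4,0), giving 28.

28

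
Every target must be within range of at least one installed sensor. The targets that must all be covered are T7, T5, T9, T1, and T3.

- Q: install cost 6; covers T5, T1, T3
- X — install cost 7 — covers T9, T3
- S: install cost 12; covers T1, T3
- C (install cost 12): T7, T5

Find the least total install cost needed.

25

This is a weighted set-cover instance.
Choose Q, X, and C: together they cover T7, T5, T9, T1, T3 — every target.
Total install cost: 6 + 7 + 12 = 25.
No cover costs less than 25.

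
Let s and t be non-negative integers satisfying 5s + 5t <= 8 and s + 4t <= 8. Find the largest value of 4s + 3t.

4

Relaxing integrality, the LP optimum is 6.40 at (s,t) = (1.6, 0), which is not an integer point.
(s,t)=(1,0): 5·1+5·0=5≤8, 1·1+4·0=1≤8, objective 4.
(s,t)=(0,1): 5·0+5·1=5≤8, 1·0+4·1=4≤8, objective 3.
(s,t)=(0,0): 5·0+5·0=0≤8, 1·0+4·0=0≤8, objective 0.
Maximum is 4 at (s,t)=(1,0).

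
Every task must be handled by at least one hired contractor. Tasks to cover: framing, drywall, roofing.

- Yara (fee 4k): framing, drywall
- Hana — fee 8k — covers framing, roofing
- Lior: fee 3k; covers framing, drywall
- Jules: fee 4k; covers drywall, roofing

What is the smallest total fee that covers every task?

7

Choose Lior and Jules: together they cover framing, drywall, roofing — every task.
Total fee: 3 + 4 = 7.
No cover costs less than 7.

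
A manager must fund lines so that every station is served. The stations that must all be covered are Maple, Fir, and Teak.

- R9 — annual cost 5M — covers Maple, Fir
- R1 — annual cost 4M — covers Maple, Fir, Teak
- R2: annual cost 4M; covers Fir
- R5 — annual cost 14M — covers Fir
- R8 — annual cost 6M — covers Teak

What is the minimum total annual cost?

This is an integer covering problem.
R1 alone covers Maple, Fir, Teak — every station.
Total annual cost: 4.

4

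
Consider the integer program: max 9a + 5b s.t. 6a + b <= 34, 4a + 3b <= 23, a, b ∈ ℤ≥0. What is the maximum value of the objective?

(a,b)=(5,1) is feasible, giving 50.
(a,b)=(4,2) is feasible, giving 46.
Maximum is 50 at (a,b)=(5,1).

50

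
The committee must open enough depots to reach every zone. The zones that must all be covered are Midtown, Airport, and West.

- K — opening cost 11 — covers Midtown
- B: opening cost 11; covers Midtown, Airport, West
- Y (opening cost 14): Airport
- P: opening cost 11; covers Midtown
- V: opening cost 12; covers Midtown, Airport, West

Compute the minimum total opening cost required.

11

B alone covers Midtown, Airport, West — every zone.
Total opening cost: 11.
No cover costs less than 11.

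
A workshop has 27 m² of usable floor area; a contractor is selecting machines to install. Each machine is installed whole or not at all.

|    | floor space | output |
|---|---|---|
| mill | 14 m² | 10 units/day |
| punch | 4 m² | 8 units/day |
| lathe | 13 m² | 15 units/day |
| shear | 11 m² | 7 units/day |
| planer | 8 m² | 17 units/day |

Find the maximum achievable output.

40

This is an integer program with binary decision variables.
mill + punch + planer: floor space 14 + 4 + 8 = 26 ≤ 27, output 10 + 8 + 17 = 35.
lathe + planer: floor space 13 + 8 = 21 ≤ 27, output 15 + 17 = 32.
punch + lathe + planer: floor space 4 + 13 + 8 = 25 ≤ 27, output 8 + 15 + 17 = 40.
Best is punch, lathe, and planer with total output 40.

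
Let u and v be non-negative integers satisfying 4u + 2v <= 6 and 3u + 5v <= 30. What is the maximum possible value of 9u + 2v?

The continuous relaxation peaks at (1.5, 0) with value 13.50; rounding to a feasible lattice point costs some objective.
(u,v)=(1,1): 4·1+2·1=6≤6, 3·1+5·1=8≤30, objective 11.
(u,v)=(1,0): 4·1+2·0=4≤6, 3·1+5·0=3≤30, objective 9.
(u,v)=(0,2): 4·0+2·2=4≤6, 3·0+5·2=10≤30, objective 4.
Maximum is 11 at (u,v)=(1,1).

11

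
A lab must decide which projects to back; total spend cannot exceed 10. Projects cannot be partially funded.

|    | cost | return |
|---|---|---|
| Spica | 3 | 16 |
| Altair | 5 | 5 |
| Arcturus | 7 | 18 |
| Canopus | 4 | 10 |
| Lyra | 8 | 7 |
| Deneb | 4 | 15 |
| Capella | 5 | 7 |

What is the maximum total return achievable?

Take Spica and Arcturus: cost 3 + 7 = 10 ≤ 10, return 16 + 18 = 34.
No other feasible combination does better.

34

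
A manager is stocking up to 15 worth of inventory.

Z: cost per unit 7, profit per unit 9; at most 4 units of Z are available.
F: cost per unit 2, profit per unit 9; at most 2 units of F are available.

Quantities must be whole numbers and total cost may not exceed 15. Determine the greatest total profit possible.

27

1×Z and 2×F: cost 11 ≤ 15, profit 1·9 + 2·9 = 27.
2×F: cost 4 ≤ 15, profit 2·9 = 18.
Best is 27.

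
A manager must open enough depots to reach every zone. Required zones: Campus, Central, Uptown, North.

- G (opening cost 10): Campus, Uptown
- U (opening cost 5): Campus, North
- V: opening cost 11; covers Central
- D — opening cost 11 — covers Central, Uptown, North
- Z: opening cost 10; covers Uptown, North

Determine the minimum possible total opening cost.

16

Choose U and D: together they cover Campus, Central, Uptown, North — every zone.
Total opening cost: 5 + 11 = 16.
No cover costs less than 16.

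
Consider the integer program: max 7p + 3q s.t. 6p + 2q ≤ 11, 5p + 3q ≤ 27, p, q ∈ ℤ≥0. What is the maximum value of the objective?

15

(p,q)=(0,5): 6·0+2·5=10≤11, 5·0+3·5=15≤27, objective 15.
(p,q)=(0,4): 6·0+2·4=8≤11, 5·0+3·4=12≤27, objective 12.
Maximum is 15 at (p,q)=(0,5).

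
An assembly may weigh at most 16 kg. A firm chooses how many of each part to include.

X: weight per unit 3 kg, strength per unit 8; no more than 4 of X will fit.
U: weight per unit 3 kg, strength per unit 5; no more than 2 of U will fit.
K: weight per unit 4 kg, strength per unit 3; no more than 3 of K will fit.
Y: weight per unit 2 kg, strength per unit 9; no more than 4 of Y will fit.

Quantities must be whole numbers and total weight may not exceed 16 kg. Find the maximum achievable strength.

This is a bounded integer knapsack.
Y has the best ratio (9/2); taking only Y gives at most 4×9 = 36 (stopped by the supply cap of 4).
Mixing does better — 2×X and 4×Y: weight 14 ≤ 16, strength 2·8 + 4·9 = 52.

52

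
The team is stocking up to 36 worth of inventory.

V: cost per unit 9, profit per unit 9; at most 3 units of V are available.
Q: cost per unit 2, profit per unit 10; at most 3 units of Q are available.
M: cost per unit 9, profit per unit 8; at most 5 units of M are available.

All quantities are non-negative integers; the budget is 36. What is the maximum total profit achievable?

57

3×V and 3×Q: cost 33 ≤ 36, profit 3·9 + 3·10 = 57.
2×V, 3×Q, and 1×M: cost 33 ≤ 36, profit 2·9 + 3·10 + 1·8 = 56.
Best is 57.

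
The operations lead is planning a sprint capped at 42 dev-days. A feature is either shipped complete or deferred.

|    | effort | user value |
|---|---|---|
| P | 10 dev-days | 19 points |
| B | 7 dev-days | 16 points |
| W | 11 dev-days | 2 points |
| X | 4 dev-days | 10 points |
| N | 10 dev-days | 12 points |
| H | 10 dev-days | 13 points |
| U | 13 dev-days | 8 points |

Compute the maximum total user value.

70

Allowing fractional choices, the relaxed optimum would be about 70.6, but features are indivisible.
P + B + X + N + H: effort 10 + 7 + 4 + 10 + 10 = 41 ≤ 42, user value 19 + 16 + 10 + 12 + 13 = 70.
P + B + N + H: effort 10 + 7 + 10 + 10 = 37 ≤ 42, user value 19 + 16 + 12 + 13 = 60.
P + B + W + X + H: effort 10 + 7 + 11 + 4 + 10 = 42 ≤ 42, user value 19 + 16 + 2 + 10 + 13 = 60.
Best is P, B, X, N, and H with total user value 70.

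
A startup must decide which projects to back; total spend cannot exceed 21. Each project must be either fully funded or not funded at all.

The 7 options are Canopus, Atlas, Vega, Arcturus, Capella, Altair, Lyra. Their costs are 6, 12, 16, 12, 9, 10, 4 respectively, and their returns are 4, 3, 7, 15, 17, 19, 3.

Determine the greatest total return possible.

Allowing fractional choices, the relaxed optimum would be about 38.5, but projects are indivisible.
Canopus + Altair + Lyra: cost 6 + 10 + 4 = 20 ≤ 21, return 4 + 19 + 3 = 26.
Arcturus + Capella: cost 12 + 9 = 21 ≤ 21, return 15 + 17 = 32.
Capella + Altair: cost 9 + 10 = 19 ≤ 21, return 17 + 19 = 36.
Best is Capella and Altair with total return 36.

36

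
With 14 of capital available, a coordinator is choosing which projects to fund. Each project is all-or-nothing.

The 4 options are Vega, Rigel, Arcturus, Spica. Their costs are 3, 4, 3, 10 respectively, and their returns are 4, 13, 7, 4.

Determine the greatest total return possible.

24

Allowing fractional choices, the relaxed optimum would be about 25.6, but projects are indivisible.
Rigel + Arcturus: cost 4 + 3 = 7 ≤ 14, return 13 + 7 = 20.
Vega + Rigel + Arcturus: cost 3 + 4 + 3 = 10 ≤ 14, return 4 + 13 + 7 = 24.
Vega + Rigel: cost 3 + 4 = 7 ≤ 14, return 4 + 13 = 17.
Best is Vega, Rigel, and Arcturus with total return 24.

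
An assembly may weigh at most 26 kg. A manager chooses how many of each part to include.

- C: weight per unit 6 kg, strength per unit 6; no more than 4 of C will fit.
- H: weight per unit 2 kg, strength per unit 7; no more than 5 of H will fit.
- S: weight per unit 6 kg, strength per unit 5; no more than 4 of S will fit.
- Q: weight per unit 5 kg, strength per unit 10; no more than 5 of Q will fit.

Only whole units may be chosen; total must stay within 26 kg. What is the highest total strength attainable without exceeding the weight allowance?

5×H and 3×Q: weight 25 ≤ 26, strength 5·7 + 3·10 = 65.
3×H and 4×Q: weight 26 ≤ 26, strength 3·7 + 4·10 = 61.
Best is 65.

65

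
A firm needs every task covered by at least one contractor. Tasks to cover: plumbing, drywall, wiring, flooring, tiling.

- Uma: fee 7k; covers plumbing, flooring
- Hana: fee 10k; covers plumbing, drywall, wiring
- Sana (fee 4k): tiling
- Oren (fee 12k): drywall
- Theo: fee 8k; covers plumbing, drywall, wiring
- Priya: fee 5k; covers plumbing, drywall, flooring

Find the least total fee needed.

Choose Sana, Theo, and Priya: together they cover plumbing, drywall, wiring, flooring, tiling — every task.
Total fee: 4 + 8 + 5 = 17.
No cover costs less than 17.

17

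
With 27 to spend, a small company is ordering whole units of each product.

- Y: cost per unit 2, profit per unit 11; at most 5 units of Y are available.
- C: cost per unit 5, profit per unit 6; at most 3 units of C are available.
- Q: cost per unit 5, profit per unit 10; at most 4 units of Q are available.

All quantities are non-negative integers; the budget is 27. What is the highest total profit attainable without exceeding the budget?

85

Take 5×Y and 3×Q: cost 25 ≤ 27, profit 5·11 + 3·10 = 85.
Y has the best ratio (11/2) and is taken to its limit of 5; remaining capacity is filled optimally with the others.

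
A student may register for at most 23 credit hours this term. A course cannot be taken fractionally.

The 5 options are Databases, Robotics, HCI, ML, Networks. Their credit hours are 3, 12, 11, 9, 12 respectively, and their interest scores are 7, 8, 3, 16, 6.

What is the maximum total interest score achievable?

26

Take Databases, HCI, and ML: credit hours 3 + 11 + 9 = 23 ≤ 23, interest score 7 + 3 + 16 = 26.
No other feasible combination does better.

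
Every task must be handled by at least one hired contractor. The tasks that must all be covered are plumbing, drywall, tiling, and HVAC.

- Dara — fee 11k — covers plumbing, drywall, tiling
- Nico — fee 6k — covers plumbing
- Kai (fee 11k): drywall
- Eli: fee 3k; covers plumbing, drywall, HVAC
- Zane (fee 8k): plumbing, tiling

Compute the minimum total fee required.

11

Choose Eli and Zane: together they cover plumbing, drywall, tiling, HVAC — every task.
Total fee: 3 + 8 = 11.
No cover costs less than 11.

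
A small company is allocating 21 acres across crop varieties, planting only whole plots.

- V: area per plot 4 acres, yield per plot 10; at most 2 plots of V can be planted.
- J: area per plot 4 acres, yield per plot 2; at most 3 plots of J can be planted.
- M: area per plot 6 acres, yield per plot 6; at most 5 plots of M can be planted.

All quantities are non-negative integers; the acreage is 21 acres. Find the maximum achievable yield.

32

2×V, 1×J, and 1×M: area 18 ≤ 21, yield 2·10 + 1·2 + 1·6 = 28.
2×V and 2×M: area 20 ≤ 21, yield 2·10 + 2·6 = 32.
Best is 32.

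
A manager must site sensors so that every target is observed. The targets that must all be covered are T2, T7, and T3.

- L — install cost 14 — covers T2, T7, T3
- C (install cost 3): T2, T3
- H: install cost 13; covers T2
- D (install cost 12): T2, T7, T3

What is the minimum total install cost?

The greedy cost-per-new-target heuristic would pick C and D for 15, but a cheaper cover exists.
D alone covers T2, T7, T3 — every target.
Total install cost: 12.
No cover costs less than 12.

12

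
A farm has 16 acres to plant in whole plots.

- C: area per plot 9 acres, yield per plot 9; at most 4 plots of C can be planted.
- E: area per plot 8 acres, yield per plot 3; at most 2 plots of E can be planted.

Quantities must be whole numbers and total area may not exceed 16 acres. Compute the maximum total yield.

9

This is a bounded integer knapsack.
C has the best ratio (9/9); taking only C gives at most 1×9 = 9 (stopped by the area limit).
Optimal: 1×C: area 9 ≤ 16, yield 1·9 = 9.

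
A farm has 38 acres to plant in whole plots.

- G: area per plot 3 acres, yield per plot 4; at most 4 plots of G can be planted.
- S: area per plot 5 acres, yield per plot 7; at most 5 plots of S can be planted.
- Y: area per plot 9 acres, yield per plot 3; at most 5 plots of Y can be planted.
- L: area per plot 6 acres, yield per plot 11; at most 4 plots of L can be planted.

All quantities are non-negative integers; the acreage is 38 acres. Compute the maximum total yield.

63

Take 3×G, 1×S, and 4×L: area 38 ≤ 38, yield 3·4 + 1·7 + 4·11 = 63.
L has the best ratio (11/6) and is taken to its limit of 4; remaining capacity is filled optimally with the others.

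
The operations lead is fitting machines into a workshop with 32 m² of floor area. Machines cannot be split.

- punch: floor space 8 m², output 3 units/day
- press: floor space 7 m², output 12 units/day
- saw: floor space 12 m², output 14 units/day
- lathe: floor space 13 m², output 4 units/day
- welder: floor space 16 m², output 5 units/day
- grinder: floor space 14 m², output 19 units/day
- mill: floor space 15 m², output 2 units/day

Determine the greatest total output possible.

34

Take punch, press, and grinder: floor space 8 + 7 + 14 = 29 ≤ 32, output 3 + 12 + 19 = 34.
No other feasible combination does better.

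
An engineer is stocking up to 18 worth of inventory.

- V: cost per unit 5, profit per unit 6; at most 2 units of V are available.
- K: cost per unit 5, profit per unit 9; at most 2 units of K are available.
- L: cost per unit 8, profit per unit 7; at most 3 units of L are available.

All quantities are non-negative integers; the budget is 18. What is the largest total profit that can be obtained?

K has the best ratio (9/5); taking only K gives at most 2×9 = 18 (stopped by the supply cap of 2).
Mixing does better — 2×K and 1×L: cost 18 ≤ 18, profit 2·9 + 1·7 = 25.

25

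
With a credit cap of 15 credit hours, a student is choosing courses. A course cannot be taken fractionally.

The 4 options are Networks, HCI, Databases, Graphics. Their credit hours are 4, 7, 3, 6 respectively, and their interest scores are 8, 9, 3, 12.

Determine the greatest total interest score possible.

Allowing fractional choices, the relaxed optimum would be about 26.4, but courses are indivisible.
HCI + Graphics: credit hours 7 + 6 = 13 ≤ 15, interest score 9 + 12 = 21.
Networks + Graphics: credit hours 4 + 6 = 10 ≤ 15, interest score 8 + 12 = 20.
Networks + Databases + Graphics: credit hours 4 + 3 + 6 = 13 ≤ 15, interest score 8 + 3 + 12 = 23.
Best is Networks, Databases, and Graphics with total interest score 23.

23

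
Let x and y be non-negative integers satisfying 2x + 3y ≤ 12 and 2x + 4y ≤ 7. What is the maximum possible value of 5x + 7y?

(x,y)=(3,0) is feasible, giving 15.
(x,y)=(2,0) is feasible, giving 10.
No feasible integer point exceeds 15.

15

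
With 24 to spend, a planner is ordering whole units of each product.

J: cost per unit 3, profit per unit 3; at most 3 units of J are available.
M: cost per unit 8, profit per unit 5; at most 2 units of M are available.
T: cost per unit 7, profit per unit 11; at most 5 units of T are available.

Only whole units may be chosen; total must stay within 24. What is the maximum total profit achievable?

36

1×J and 3×T: cost 24 ≤ 24, profit 1·3 + 3·11 = 36.
3×T: cost 21 ≤ 24, profit 3·11 = 33.
Best is 36.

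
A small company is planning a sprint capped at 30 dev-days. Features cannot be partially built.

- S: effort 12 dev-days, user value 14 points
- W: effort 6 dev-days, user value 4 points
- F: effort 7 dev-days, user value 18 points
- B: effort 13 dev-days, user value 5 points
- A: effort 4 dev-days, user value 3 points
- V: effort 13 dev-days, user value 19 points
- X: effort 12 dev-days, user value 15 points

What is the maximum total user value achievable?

44

Allowing fractional choices, the relaxed optimum would be about 49.5, but features are indivisible.
W + F + A + V: effort 6 + 7 + 4 + 13 = 30 ≤ 30, user value 4 + 18 + 3 + 19 = 44.
F + A + V: effort 7 + 4 + 13 = 24 ≤ 30, user value 18 + 3 + 19 = 40.
W + F + V: effort 6 + 7 + 13 = 26 ≤ 30, user value 4 + 18 + 19 = 41.
Best is W, F, A, and V with total user value 44.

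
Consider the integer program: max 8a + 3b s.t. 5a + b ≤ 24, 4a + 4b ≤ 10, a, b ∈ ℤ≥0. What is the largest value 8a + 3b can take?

The continuous relaxation peaks at (2.5, 0) with value 20.00; rounding to a feasible lattice point costs some objective.
(a,b)=(2,0): 5·2+1·0=10≤24, 4·2+4·0=8≤10, objective 16.
(a,b)=(1,1): 5·1+1·1=6≤24, 4·1+4·1=8≤10, objective 11.
(a,b)=(1,0): 5·1+1·0=5≤24, 4·1+4·0=4≤10, objective 8.
The best lattice point is (2,0), giving 16.

16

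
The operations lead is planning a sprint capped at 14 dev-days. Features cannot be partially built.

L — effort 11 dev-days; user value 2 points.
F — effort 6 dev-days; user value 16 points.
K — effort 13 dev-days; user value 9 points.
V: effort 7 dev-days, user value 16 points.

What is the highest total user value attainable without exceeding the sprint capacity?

Allowing fractional choices, the relaxed optimum would be about 32.7, but features are indivisible.
F + V: effort 6 + 7 = 13 ≤ 14, user value 16 + 16 = 32.
V: effort 7 ≤ 14, user value 16.
F: effort 6 ≤ 14, user value 16.
Best is F and V with total user value 32.

32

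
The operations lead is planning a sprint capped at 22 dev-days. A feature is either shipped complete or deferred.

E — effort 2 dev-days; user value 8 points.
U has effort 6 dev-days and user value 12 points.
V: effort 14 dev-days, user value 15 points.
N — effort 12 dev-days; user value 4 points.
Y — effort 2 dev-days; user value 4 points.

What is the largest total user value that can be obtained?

Allowing fractional choices, the relaxed optimum would be about 36.9, but features are indivisible.
U + V + Y: effort 6 + 14 + 2 = 22 ≤ 22, user value 12 + 15 + 4 = 31.
E + U + V: effort 2 + 6 + 14 = 22 ≤ 22, user value 8 + 12 + 15 = 35.
Best is E, U, and V with total user value 35.

35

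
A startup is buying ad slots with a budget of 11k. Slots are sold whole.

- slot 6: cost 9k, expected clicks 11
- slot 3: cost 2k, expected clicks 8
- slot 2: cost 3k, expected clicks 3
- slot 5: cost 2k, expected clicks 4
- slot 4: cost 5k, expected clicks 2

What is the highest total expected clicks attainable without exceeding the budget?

19

Take slot 6 and slot 3: cost 9 + 2 = 11 ≤ 11, expected clicks 11 + 8 = 19.
No other feasible combination does better.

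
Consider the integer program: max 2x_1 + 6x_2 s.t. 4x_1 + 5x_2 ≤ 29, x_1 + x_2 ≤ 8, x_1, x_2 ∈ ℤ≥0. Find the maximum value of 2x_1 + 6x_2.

32

(x_1,x_2)=(1,5) is feasible, giving 32.
(x_1,x_2)=(0,5) is feasible, giving 30.
(x_1,x_2)=(2,4) is feasible, giving 28.
Maximum is 32 at (x_1,x_2)=(1,5).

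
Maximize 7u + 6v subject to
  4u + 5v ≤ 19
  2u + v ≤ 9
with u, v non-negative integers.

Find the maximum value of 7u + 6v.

Relaxing integrality, the LP optimum is 32.33 at (u,v) = (4.33, 0.333), which is not an integer point.
(u,v)=(4,0): 4·4+5·0=16≤19, 2·4+1·0=8≤9, objective 28.
(u,v)=(3,1): 4·3+5·1=17≤19, 2·3+1·1=7≤9, objective 27.
(u,v)=(3,0): 4·3+5·0=12≤19, 2·3+1·0=6≤9, objective 21.
The best lattice point is (4,0), giving 28.

28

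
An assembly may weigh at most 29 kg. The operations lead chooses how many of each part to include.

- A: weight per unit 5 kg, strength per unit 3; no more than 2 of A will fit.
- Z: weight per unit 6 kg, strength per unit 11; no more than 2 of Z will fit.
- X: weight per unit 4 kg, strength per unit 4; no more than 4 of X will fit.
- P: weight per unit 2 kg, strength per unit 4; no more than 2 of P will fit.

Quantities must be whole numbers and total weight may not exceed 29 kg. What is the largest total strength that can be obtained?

1×A, 2×Z, 2×X, and 2×P: weight 29 ≤ 29, strength 1·3 + 2·11 + 2·4 + 2·4 = 41.
2×Z, 3×X, and 2×P: weight 28 ≤ 29, strength 2·11 + 3·4 + 2·4 = 42.
Best is 42.

42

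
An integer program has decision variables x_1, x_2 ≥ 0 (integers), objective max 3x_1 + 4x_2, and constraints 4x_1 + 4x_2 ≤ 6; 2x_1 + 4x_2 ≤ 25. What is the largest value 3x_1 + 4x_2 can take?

Relaxing integrality, the LP optimum is 6.00 at (x_1,x_2) = (0, 1.5), which is not an integer point.
(x_1,x_2)=(0,1) is feasible, giving 4.
(x_1,x_2)=(1,0) is feasible, giving 3.
No feasible integer point exceeds 4.

4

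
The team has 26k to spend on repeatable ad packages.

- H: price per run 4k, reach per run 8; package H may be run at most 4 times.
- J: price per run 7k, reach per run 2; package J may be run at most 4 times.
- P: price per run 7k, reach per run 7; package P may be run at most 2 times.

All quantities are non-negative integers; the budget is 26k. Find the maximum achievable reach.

This is a bounded integer knapsack.
3×H and 2×P: price 26 ≤ 26, reach 3·8 + 2·7 = 38.
4×H and 1×P: price 23 ≤ 26, reach 4·8 + 1·7 = 39.
Best is 39.

39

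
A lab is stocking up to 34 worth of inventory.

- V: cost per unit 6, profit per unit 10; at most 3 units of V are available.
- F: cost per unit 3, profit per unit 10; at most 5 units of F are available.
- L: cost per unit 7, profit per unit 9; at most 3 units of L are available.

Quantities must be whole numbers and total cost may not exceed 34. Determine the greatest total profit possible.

80

F has the best ratio (10/3); taking only F gives at most 5×10 = 50 (stopped by the supply cap of 5).
Mixing does better — 3×V and 5×F: cost 33 ≤ 34, profit 3·10 + 5·10 = 80.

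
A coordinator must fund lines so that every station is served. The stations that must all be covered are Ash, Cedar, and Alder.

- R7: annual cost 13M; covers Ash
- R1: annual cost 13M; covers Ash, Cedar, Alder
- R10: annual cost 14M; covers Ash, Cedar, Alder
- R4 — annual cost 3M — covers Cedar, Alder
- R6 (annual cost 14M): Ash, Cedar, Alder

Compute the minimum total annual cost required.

13

R1 alone covers Ash, Cedar, Alder — every station.
Total annual cost: 13.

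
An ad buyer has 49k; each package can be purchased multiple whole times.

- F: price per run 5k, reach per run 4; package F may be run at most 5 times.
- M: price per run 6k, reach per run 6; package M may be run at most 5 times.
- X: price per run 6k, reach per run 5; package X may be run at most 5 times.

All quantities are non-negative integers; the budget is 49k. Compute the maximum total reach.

45

5×M and 3×X: price 48 ≤ 49, reach 5·6 + 3·5 = 45.
4×M and 4×X: price 48 ≤ 49, reach 4·6 + 4·5 = 44.
Best is 45.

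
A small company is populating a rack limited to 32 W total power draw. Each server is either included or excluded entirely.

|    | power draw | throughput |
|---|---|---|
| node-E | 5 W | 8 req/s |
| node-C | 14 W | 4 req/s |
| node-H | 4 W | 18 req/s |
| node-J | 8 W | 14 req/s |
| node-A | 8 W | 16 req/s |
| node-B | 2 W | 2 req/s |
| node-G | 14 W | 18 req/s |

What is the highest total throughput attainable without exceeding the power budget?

Treat it as a binary knapsack problem.
Take node-E, node-H, node-A, and node-G: power draw 5 + 4 + 8 + 14 = 31 ≤ 32, throughput 8 + 18 + 16 + 18 = 60.
No other feasible combination does better.

60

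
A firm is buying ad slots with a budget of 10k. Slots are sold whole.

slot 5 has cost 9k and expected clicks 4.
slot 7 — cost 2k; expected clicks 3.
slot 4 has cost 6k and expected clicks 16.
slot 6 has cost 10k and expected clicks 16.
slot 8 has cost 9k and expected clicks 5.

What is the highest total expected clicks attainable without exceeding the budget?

19

This is an integer program with binary decision variables.
slot 4: cost 6 ≤ 10, expected clicks 16.
slot 7 + slot 4: cost 2 + 6 = 8 ≤ 10, expected clicks 3 + 16 = 19.
slot 6: cost 10 ≤ 10, expected clicks 16.
Best is slot 7 and slot 4 with total expected clicks 19.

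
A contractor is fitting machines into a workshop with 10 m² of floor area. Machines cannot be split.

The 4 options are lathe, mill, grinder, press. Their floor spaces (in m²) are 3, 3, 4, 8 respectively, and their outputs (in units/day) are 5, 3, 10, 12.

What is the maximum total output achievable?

18

Allowing fractional choices, the relaxed optimum would be about 19.5, but machines are indivisible.
mill + grinder: floor space 3 + 4 = 7 ≤ 10, output 3 + 10 = 13.
lathe + grinder: floor space 3 + 4 = 7 ≤ 10, output 5 + 10 = 15.
lathe + mill + grinder: floor space 3 + 3 + 4 = 10 ≤ 10, output 5 + 3 + 10 = 18.
Best is lathe, mill, and grinder with total output 18.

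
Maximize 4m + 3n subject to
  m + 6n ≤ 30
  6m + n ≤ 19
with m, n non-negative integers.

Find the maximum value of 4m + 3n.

20

Relaxing integrality, the LP optimum is 23.40 at (m,n) = (2.4, 4.6), which is not an integer point.
(m,n)=(2,4): 1·2+6·4=26≤30, 6·2+1·4=16≤19, objective 20.
(m,n)=(2,3): 1·2+6·3=20≤30, 6·2+1·3=15≤19, objective 17.
Maximum is 20 at (m,n)=(2,4).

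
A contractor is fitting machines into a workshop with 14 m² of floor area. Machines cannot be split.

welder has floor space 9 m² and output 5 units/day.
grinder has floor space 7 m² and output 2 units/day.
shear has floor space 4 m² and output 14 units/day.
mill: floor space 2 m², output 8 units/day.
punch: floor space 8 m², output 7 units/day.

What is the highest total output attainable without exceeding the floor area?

Take shear, mill, and punch: floor space 4 + 2 + 8 = 14 ≤ 14, output 14 + 8 + 7 = 29.
No other feasible combination does better.

29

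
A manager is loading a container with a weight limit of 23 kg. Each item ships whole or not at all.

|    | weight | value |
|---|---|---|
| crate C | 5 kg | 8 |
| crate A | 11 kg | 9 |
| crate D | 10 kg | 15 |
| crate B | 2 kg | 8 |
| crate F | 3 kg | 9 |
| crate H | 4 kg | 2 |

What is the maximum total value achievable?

Take crate C, crate D, crate B, and crate F: weight 5 + 10 + 2 + 3 = 20 ≤ 23, value 8 + 15 + 8 + 9 = 40.
No other feasible combination does better.

40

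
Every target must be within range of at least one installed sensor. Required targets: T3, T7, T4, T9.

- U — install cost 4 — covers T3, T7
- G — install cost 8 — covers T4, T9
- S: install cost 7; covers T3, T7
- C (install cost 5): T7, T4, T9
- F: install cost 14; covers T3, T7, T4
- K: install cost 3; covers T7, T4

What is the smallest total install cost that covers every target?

9

The greedy cost-per-new-target heuristic would pick K, U, and C for 12, but a cheaper cover exists.
Choose U and C: together they cover T3, T7, T4, T9 — every target.
Total install cost: 4 + 5 = 9.
No cover costs less than 9.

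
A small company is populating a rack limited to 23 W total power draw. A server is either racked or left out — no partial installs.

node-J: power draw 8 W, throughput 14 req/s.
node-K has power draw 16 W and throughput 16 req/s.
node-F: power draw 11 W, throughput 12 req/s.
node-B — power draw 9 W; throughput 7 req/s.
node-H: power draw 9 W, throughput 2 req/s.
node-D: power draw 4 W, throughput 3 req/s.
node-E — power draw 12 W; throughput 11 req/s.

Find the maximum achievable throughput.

node-J + node-F: power draw 8 + 11 = 19 ≤ 23, throughput 14 + 12 = 26.
node-J + node-F + node-D: power draw 8 + 11 + 4 = 23 ≤ 23, throughput 14 + 12 + 3 = 29.
node-J + node-E: power draw 8 + 12 = 20 ≤ 23, throughput 14 + 11 = 25.
Best is node-J, node-F, and node-D with total throughput 29.

29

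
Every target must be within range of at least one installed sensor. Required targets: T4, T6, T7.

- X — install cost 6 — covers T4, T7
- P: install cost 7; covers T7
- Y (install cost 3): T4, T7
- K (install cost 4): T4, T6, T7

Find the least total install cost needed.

4

This is a weighted set-cover instance.
K alone covers T4, T6, T7 — every target.
Total install cost: 4.
No cover costs less than 4.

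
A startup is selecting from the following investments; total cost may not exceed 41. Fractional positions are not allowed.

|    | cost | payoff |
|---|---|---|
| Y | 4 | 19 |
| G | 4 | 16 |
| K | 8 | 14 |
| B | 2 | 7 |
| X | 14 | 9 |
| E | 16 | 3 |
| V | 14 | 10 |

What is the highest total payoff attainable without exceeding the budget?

Treat it as a binary knapsack problem.
Take Y, G, K, B, and V: cost 4 + 4 + 8 + 2 + 14 = 32 ≤ 41, payoff 19 + 16 + 14 + 7 + 10 = 66.
No other feasible combination does better.

66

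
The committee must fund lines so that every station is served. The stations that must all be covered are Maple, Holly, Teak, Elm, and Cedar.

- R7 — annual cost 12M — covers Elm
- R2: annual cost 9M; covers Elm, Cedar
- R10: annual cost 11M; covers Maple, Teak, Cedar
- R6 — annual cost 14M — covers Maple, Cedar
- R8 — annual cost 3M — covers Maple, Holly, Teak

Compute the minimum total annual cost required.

12

Choose R2 and R8: together they cover Maple, Holly, Teak, Elm, Cedar — every station.
Total annual cost: 9 + 3 = 12.
No cover costs less than 12.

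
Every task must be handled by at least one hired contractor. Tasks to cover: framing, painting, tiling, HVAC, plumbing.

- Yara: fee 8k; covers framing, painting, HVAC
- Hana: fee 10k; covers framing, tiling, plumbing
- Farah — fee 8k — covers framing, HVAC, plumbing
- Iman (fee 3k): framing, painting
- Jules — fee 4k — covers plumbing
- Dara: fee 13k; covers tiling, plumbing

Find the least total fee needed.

18

The greedy cost-per-new-task heuristic would pick Iman, Farah, and Hana for 21, but a cheaper cover exists.
Choose Yara and Hana: together they cover framing, painting, tiling, HVAC, plumbing — every task.
Total fee: 8 + 10 = 18.
No cover costs less than 18.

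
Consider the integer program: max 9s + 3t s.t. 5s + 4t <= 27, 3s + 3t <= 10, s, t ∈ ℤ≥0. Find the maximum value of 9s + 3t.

The continuous relaxation peaks at (3.33, 0) with value 30.00; rounding to a feasible lattice point costs some objective.
(s,t)=(3,0): 5·3+4·0=15≤27, 3·3+3·0=9≤10, objective 27.
(s,t)=(2,1): 5·2+4·1=14≤27, 3·2+3·1=9≤10, objective 21.
(s,t)=(2,0): 5·2+4·0=10≤27, 3·2+3·0=6≤10, objective 18.
Maximum is 27 at (s,t)=(3,0).

27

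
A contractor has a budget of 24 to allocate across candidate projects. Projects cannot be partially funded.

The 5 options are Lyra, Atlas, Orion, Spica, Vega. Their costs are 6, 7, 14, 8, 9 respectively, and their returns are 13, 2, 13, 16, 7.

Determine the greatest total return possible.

36

This is an integer program with binary decision variables.
Allowing fractional choices, the relaxed optimum would be about 38.3, but projects are indivisible.
Lyra + Spica + Vega: cost 6 + 8 + 9 = 23 ≤ 24, return 13 + 16 + 7 = 36.
Lyra + Spica: cost 6 + 8 = 14 ≤ 24, return 13 + 16 = 29.
Lyra + Atlas + Spica: cost 6 + 7 + 8 = 21 ≤ 24, return 13 + 2 + 16 = 31.
Best is Lyra, Spica, and Vega with total return 36.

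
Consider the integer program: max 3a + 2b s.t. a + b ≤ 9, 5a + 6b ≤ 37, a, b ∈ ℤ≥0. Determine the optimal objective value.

The continuous relaxation peaks at (7.4, 0) with value 22.20; rounding to a feasible lattice point costs some objective.
(a,b)=(7,0): 1·7+1·0=7≤9, 5·7+6·0=35≤37, objective 21.
(a,b)=(6,1): 1·6+1·1=7≤9, 5·6+6·1=36≤37, objective 20.
(a,b)=(6,0): 1·6+1·0=6≤9, 5·6+6·0=30≤37, objective 18.
Maximum is 21 at (a,b)=(7,0).

21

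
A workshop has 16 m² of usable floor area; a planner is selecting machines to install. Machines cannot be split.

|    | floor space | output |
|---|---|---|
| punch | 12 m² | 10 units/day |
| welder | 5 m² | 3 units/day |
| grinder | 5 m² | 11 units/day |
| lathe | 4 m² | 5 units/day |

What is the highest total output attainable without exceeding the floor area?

19

Take welder, grinder, and lathe: floor space 5 + 5 + 4 = 14 ≤ 16, output 3 + 11 + 5 = 19.
No other feasible combination does better.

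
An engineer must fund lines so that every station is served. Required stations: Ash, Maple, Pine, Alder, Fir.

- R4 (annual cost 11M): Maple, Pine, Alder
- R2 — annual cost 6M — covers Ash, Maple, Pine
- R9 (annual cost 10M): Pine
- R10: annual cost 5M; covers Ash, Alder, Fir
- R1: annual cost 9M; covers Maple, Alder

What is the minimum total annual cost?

Choose R2 and R10: together they cover Ash, Maple, Pine, Alder, Fir — every station.
Total annual cost: 6 + 5 = 11.
No cover costs less than 11.

11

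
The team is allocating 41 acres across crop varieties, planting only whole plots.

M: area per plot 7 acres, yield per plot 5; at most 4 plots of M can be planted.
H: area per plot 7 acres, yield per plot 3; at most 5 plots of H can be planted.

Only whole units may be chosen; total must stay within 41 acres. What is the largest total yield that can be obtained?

This is a bounded integer knapsack.
M has the best ratio (5/7); taking only M gives at most 4×5 = 20 (stopped by the supply cap of 4).
Mixing does better — 4×M and 1×H: area 35 ≤ 41, yield 4·5 + 1·3 = 23.

23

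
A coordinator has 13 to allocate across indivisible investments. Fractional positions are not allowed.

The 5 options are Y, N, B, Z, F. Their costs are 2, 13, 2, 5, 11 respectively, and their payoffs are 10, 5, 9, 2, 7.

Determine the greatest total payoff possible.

21

This is a 0-1 knapsack instance.
Take Y, B, and Z: cost 2 + 2 + 5 = 9 ≤ 13, payoff 10 + 9 + 2 = 21.
No other feasible combination does better.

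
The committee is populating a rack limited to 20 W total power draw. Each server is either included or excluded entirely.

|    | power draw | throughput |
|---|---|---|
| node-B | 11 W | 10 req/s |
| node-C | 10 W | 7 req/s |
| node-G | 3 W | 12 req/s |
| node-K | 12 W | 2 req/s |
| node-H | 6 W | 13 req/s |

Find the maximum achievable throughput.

node-G + node-H: power draw 3 + 6 = 9 ≤ 20, throughput 12 + 13 = 25.
node-B + node-G + node-H: power draw 11 + 3 + 6 = 20 ≤ 20, throughput 10 + 12 + 13 = 35.
node-C + node-G + node-H: power draw 10 + 3 + 6 = 19 ≤ 20, throughput 7 + 12 + 13 = 32.
Best is node-B, node-G, and node-H with total throughput 35.

35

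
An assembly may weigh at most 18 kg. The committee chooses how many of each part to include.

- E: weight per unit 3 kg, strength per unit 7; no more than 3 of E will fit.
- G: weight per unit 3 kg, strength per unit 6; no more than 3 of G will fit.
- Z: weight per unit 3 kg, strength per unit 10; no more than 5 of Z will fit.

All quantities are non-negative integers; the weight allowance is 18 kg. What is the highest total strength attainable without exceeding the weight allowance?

This is a bounded integer knapsack.
Z has the best ratio (10/3); taking only Z gives at most 5×10 = 50 (stopped by the supply cap of 5).
Mixing does better — 1×E and 5×Z: weight 18 ≤ 18, strength 1·7 + 5·10 = 57.

57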